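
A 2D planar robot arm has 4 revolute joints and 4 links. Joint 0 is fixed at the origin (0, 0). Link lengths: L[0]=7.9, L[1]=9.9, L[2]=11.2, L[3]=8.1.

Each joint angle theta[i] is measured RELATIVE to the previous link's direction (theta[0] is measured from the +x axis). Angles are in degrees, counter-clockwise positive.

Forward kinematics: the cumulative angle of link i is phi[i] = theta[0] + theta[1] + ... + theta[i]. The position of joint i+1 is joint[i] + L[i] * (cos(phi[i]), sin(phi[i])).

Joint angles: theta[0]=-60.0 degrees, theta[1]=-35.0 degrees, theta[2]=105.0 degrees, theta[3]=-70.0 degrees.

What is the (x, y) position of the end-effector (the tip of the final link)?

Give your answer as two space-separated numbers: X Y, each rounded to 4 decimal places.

Answer: 18.1670 -21.7739

Derivation:
joint[0] = (0.0000, 0.0000)  (base)
link 0: phi[0] = -60 = -60 deg
  cos(-60 deg) = 0.5000, sin(-60 deg) = -0.8660
  joint[1] = (0.0000, 0.0000) + 7.9 * (0.5000, -0.8660) = (0.0000 + 3.9500, 0.0000 + -6.8416) = (3.9500, -6.8416)
link 1: phi[1] = -60 + -35 = -95 deg
  cos(-95 deg) = -0.0872, sin(-95 deg) = -0.9962
  joint[2] = (3.9500, -6.8416) + 9.9 * (-0.0872, -0.9962) = (3.9500 + -0.8628, -6.8416 + -9.8623) = (3.0872, -16.7039)
link 2: phi[2] = -60 + -35 + 105 = 10 deg
  cos(10 deg) = 0.9848, sin(10 deg) = 0.1736
  joint[3] = (3.0872, -16.7039) + 11.2 * (0.9848, 0.1736) = (3.0872 + 11.0298, -16.7039 + 1.9449) = (14.1170, -14.7591)
link 3: phi[3] = -60 + -35 + 105 + -70 = -60 deg
  cos(-60 deg) = 0.5000, sin(-60 deg) = -0.8660
  joint[4] = (14.1170, -14.7591) + 8.1 * (0.5000, -0.8660) = (14.1170 + 4.0500, -14.7591 + -7.0148) = (18.1670, -21.7739)
End effector: (18.1670, -21.7739)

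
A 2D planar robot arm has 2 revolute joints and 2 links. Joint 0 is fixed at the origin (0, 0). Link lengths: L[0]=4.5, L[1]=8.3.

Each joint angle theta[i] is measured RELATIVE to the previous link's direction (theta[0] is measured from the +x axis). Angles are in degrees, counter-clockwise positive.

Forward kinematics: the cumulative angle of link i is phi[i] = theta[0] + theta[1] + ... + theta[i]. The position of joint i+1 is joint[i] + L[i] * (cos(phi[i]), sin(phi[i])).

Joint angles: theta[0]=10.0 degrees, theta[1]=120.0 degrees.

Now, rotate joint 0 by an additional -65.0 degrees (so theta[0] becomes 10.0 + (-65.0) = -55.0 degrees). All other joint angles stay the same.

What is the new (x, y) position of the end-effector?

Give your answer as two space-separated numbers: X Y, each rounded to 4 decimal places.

joint[0] = (0.0000, 0.0000)  (base)
link 0: phi[0] = -55 = -55 deg
  cos(-55 deg) = 0.5736, sin(-55 deg) = -0.8192
  joint[1] = (0.0000, 0.0000) + 4.5 * (0.5736, -0.8192) = (0.0000 + 2.5811, 0.0000 + -3.6862) = (2.5811, -3.6862)
link 1: phi[1] = -55 + 120 = 65 deg
  cos(65 deg) = 0.4226, sin(65 deg) = 0.9063
  joint[2] = (2.5811, -3.6862) + 8.3 * (0.4226, 0.9063) = (2.5811 + 3.5077, -3.6862 + 7.5224) = (6.0888, 3.8362)
End effector: (6.0888, 3.8362)

Answer: 6.0888 3.8362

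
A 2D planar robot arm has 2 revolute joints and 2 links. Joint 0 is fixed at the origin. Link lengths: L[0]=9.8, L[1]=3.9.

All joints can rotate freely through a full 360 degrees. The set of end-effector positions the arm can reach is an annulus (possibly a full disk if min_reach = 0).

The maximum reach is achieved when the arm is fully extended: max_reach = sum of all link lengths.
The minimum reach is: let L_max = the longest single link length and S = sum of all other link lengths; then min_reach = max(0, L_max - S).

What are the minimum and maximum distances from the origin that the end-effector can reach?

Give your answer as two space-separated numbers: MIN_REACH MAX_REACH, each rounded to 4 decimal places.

Link lengths: [9.8, 3.9]
max_reach = 9.8 + 3.9 = 13.7
L_max = max([9.8, 3.9]) = 9.8
S (sum of others) = 13.7 - 9.8 = 3.9
min_reach = max(0, 9.8 - 3.9) = max(0, 5.9) = 5.9

Answer: 5.9000 13.7000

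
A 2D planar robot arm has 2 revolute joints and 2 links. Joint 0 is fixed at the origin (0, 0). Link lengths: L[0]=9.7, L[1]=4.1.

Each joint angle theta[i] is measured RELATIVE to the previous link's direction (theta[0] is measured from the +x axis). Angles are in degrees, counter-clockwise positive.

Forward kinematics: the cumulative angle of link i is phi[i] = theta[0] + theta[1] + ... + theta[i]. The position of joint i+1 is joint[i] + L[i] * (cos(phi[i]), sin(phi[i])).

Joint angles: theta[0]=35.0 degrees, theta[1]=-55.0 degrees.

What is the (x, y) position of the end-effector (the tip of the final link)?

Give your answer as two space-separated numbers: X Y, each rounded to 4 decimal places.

joint[0] = (0.0000, 0.0000)  (base)
link 0: phi[0] = 35 = 35 deg
  cos(35 deg) = 0.8192, sin(35 deg) = 0.5736
  joint[1] = (0.0000, 0.0000) + 9.7 * (0.8192, 0.5736) = (0.0000 + 7.9458, 0.0000 + 5.5637) = (7.9458, 5.5637)
link 1: phi[1] = 35 + -55 = -20 deg
  cos(-20 deg) = 0.9397, sin(-20 deg) = -0.3420
  joint[2] = (7.9458, 5.5637) + 4.1 * (0.9397, -0.3420) = (7.9458 + 3.8527, 5.5637 + -1.4023) = (11.7985, 4.1614)
End effector: (11.7985, 4.1614)

Answer: 11.7985 4.1614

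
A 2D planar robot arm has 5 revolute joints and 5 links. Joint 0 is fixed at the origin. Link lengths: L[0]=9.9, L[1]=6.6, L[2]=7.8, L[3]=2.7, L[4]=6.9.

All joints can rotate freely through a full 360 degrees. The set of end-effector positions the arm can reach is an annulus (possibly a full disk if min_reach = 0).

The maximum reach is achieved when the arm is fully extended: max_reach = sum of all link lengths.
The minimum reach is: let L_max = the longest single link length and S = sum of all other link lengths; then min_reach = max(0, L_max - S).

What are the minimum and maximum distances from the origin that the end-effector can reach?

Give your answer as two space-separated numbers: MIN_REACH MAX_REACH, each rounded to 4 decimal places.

Link lengths: [9.9, 6.6, 7.8, 2.7, 6.9]
max_reach = 9.9 + 6.6 + 7.8 + 2.7 + 6.9 = 33.9
L_max = max([9.9, 6.6, 7.8, 2.7, 6.9]) = 9.9
S (sum of others) = 33.9 - 9.9 = 24
min_reach = max(0, 9.9 - 24) = max(0, -14.1) = 0

Answer: 0.0000 33.9000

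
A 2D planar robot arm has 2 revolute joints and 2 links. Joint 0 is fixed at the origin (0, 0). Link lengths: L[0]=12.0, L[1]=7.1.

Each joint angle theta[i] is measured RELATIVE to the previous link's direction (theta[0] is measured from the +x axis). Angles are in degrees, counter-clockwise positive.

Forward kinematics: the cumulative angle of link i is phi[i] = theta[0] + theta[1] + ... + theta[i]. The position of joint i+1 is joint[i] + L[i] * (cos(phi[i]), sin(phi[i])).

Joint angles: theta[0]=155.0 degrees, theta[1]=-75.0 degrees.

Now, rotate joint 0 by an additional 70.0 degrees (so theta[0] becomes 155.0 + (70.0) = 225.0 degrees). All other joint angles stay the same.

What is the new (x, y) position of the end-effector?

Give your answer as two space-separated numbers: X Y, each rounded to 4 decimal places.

Answer: -14.6341 -4.9353

Derivation:
joint[0] = (0.0000, 0.0000)  (base)
link 0: phi[0] = 225 = 225 deg
  cos(225 deg) = -0.7071, sin(225 deg) = -0.7071
  joint[1] = (0.0000, 0.0000) + 12 * (-0.7071, -0.7071) = (0.0000 + -8.4853, 0.0000 + -8.4853) = (-8.4853, -8.4853)
link 1: phi[1] = 225 + -75 = 150 deg
  cos(150 deg) = -0.8660, sin(150 deg) = 0.5000
  joint[2] = (-8.4853, -8.4853) + 7.1 * (-0.8660, 0.5000) = (-8.4853 + -6.1488, -8.4853 + 3.5500) = (-14.6341, -4.9353)
End effector: (-14.6341, -4.9353)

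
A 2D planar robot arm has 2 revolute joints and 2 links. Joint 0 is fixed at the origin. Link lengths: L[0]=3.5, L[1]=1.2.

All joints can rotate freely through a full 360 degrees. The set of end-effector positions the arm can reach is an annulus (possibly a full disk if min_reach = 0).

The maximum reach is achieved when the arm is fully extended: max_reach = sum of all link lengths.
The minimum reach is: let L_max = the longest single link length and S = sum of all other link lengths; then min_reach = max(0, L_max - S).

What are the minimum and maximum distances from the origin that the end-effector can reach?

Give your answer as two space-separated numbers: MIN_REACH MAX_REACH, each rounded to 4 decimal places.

Answer: 2.3000 4.7000

Derivation:
Link lengths: [3.5, 1.2]
max_reach = 3.5 + 1.2 = 4.7
L_max = max([3.5, 1.2]) = 3.5
S (sum of others) = 4.7 - 3.5 = 1.2
min_reach = max(0, 3.5 - 1.2) = max(0, 2.3) = 2.3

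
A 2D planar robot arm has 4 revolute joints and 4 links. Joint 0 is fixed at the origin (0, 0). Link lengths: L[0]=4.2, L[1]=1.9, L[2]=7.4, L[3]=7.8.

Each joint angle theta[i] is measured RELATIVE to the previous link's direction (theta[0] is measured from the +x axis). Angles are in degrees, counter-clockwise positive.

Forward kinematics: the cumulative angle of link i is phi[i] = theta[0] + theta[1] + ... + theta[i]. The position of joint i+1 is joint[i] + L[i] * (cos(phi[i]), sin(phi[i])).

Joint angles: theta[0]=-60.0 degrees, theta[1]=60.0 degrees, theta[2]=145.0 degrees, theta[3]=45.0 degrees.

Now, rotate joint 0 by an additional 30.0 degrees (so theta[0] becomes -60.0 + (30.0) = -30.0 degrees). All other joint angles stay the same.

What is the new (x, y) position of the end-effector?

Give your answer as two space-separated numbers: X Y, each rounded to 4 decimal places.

Answer: -8.0642 -5.5188

Derivation:
joint[0] = (0.0000, 0.0000)  (base)
link 0: phi[0] = -30 = -30 deg
  cos(-30 deg) = 0.8660, sin(-30 deg) = -0.5000
  joint[1] = (0.0000, 0.0000) + 4.2 * (0.8660, -0.5000) = (0.0000 + 3.6373, 0.0000 + -2.1000) = (3.6373, -2.1000)
link 1: phi[1] = -30 + 60 = 30 deg
  cos(30 deg) = 0.8660, sin(30 deg) = 0.5000
  joint[2] = (3.6373, -2.1000) + 1.9 * (0.8660, 0.5000) = (3.6373 + 1.6454, -2.1000 + 0.9500) = (5.2828, -1.1500)
link 2: phi[2] = -30 + 60 + 145 = 175 deg
  cos(175 deg) = -0.9962, sin(175 deg) = 0.0872
  joint[3] = (5.2828, -1.1500) + 7.4 * (-0.9962, 0.0872) = (5.2828 + -7.3718, -1.1500 + 0.6450) = (-2.0891, -0.5050)
link 3: phi[3] = -30 + 60 + 145 + 45 = 220 deg
  cos(220 deg) = -0.7660, sin(220 deg) = -0.6428
  joint[4] = (-2.0891, -0.5050) + 7.8 * (-0.7660, -0.6428) = (-2.0891 + -5.9751, -0.5050 + -5.0137) = (-8.0642, -5.5188)
End effector: (-8.0642, -5.5188)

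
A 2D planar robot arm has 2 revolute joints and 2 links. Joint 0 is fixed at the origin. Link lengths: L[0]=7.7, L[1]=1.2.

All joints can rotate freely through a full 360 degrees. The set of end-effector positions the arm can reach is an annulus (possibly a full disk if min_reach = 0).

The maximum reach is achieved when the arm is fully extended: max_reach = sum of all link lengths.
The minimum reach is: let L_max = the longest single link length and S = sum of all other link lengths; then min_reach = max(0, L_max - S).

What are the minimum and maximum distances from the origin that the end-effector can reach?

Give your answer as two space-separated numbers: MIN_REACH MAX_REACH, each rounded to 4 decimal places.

Link lengths: [7.7, 1.2]
max_reach = 7.7 + 1.2 = 8.9
L_max = max([7.7, 1.2]) = 7.7
S (sum of others) = 8.9 - 7.7 = 1.2
min_reach = max(0, 7.7 - 1.2) = max(0, 6.5) = 6.5

Answer: 6.5000 8.9000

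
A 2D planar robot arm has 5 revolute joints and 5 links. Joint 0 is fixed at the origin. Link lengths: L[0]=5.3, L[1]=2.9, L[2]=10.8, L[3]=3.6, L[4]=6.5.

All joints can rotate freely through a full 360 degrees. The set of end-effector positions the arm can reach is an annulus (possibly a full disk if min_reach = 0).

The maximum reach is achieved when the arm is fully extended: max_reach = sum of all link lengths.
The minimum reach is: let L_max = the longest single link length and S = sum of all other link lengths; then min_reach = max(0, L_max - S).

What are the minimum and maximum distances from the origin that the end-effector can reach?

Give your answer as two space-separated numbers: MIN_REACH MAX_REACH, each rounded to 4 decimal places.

Answer: 0.0000 29.1000

Derivation:
Link lengths: [5.3, 2.9, 10.8, 3.6, 6.5]
max_reach = 5.3 + 2.9 + 10.8 + 3.6 + 6.5 = 29.1
L_max = max([5.3, 2.9, 10.8, 3.6, 6.5]) = 10.8
S (sum of others) = 29.1 - 10.8 = 18.3
min_reach = max(0, 10.8 - 18.3) = max(0, -7.5) = 0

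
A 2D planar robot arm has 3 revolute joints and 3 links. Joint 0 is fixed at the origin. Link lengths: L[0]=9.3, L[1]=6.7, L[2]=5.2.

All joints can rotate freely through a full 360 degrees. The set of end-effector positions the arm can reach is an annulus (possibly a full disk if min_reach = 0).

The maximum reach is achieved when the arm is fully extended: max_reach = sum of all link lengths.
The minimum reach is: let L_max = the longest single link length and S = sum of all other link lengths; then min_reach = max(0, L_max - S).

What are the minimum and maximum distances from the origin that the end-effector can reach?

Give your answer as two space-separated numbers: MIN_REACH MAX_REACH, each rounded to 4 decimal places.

Link lengths: [9.3, 6.7, 5.2]
max_reach = 9.3 + 6.7 + 5.2 = 21.2
L_max = max([9.3, 6.7, 5.2]) = 9.3
S (sum of others) = 21.2 - 9.3 = 11.9
min_reach = max(0, 9.3 - 11.9) = max(0, -2.6) = 0

Answer: 0.0000 21.2000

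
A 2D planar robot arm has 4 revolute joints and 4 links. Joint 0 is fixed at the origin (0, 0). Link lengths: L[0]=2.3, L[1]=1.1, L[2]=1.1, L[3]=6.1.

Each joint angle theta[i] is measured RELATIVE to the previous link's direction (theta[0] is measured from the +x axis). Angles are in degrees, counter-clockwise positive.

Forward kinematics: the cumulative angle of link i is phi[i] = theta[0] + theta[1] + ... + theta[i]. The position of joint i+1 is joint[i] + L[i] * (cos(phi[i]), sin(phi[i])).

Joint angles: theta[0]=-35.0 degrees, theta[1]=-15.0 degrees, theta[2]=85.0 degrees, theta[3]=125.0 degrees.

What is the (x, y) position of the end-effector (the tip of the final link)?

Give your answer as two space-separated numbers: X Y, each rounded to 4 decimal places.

joint[0] = (0.0000, 0.0000)  (base)
link 0: phi[0] = -35 = -35 deg
  cos(-35 deg) = 0.8192, sin(-35 deg) = -0.5736
  joint[1] = (0.0000, 0.0000) + 2.3 * (0.8192, -0.5736) = (0.0000 + 1.8840, 0.0000 + -1.3192) = (1.8840, -1.3192)
link 1: phi[1] = -35 + -15 = -50 deg
  cos(-50 deg) = 0.6428, sin(-50 deg) = -0.7660
  joint[2] = (1.8840, -1.3192) + 1.1 * (0.6428, -0.7660) = (1.8840 + 0.7071, -1.3192 + -0.8426) = (2.5911, -2.1619)
link 2: phi[2] = -35 + -15 + 85 = 35 deg
  cos(35 deg) = 0.8192, sin(35 deg) = 0.5736
  joint[3] = (2.5911, -2.1619) + 1.1 * (0.8192, 0.5736) = (2.5911 + 0.9011, -2.1619 + 0.6309) = (3.4922, -1.5309)
link 3: phi[3] = -35 + -15 + 85 + 125 = 160 deg
  cos(160 deg) = -0.9397, sin(160 deg) = 0.3420
  joint[4] = (3.4922, -1.5309) + 6.1 * (-0.9397, 0.3420) = (3.4922 + -5.7321, -1.5309 + 2.0863) = (-2.2399, 0.5554)
End effector: (-2.2399, 0.5554)

Answer: -2.2399 0.5554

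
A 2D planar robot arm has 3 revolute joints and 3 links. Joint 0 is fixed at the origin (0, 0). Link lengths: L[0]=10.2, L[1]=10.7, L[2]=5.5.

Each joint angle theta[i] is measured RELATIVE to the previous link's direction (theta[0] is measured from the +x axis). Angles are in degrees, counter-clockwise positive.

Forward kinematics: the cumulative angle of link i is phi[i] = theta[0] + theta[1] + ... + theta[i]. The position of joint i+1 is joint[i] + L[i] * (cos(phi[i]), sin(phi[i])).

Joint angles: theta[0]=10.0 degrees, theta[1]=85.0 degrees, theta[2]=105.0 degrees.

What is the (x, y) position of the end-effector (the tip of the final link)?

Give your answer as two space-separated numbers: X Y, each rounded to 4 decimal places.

Answer: 3.9442 10.5494

Derivation:
joint[0] = (0.0000, 0.0000)  (base)
link 0: phi[0] = 10 = 10 deg
  cos(10 deg) = 0.9848, sin(10 deg) = 0.1736
  joint[1] = (0.0000, 0.0000) + 10.2 * (0.9848, 0.1736) = (0.0000 + 10.0450, 0.0000 + 1.7712) = (10.0450, 1.7712)
link 1: phi[1] = 10 + 85 = 95 deg
  cos(95 deg) = -0.0872, sin(95 deg) = 0.9962
  joint[2] = (10.0450, 1.7712) + 10.7 * (-0.0872, 0.9962) = (10.0450 + -0.9326, 1.7712 + 10.6593) = (9.1125, 12.4305)
link 2: phi[2] = 10 + 85 + 105 = 200 deg
  cos(200 deg) = -0.9397, sin(200 deg) = -0.3420
  joint[3] = (9.1125, 12.4305) + 5.5 * (-0.9397, -0.3420) = (9.1125 + -5.1683, 12.4305 + -1.8811) = (3.9442, 10.5494)
End effector: (3.9442, 10.5494)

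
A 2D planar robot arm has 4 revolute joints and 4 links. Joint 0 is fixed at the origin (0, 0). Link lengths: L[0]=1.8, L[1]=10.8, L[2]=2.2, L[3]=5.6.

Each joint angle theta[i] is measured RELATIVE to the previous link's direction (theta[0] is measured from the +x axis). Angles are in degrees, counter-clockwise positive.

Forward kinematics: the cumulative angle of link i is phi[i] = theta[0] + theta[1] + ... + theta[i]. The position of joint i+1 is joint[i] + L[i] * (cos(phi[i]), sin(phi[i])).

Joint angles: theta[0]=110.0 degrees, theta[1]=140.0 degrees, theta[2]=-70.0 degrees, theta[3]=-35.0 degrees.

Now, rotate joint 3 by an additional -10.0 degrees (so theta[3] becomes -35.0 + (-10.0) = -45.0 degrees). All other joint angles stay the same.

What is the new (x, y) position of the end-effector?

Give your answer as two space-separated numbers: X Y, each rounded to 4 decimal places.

Answer: -10.4693 -4.4974

Derivation:
joint[0] = (0.0000, 0.0000)  (base)
link 0: phi[0] = 110 = 110 deg
  cos(110 deg) = -0.3420, sin(110 deg) = 0.9397
  joint[1] = (0.0000, 0.0000) + 1.8 * (-0.3420, 0.9397) = (0.0000 + -0.6156, 0.0000 + 1.6914) = (-0.6156, 1.6914)
link 1: phi[1] = 110 + 140 = 250 deg
  cos(250 deg) = -0.3420, sin(250 deg) = -0.9397
  joint[2] = (-0.6156, 1.6914) + 10.8 * (-0.3420, -0.9397) = (-0.6156 + -3.6938, 1.6914 + -10.1487) = (-4.3095, -8.4572)
link 2: phi[2] = 110 + 140 + -70 = 180 deg
  cos(180 deg) = -1.0000, sin(180 deg) = 0.0000
  joint[3] = (-4.3095, -8.4572) + 2.2 * (-1.0000, 0.0000) = (-4.3095 + -2.2000, -8.4572 + 0.0000) = (-6.5095, -8.4572)
link 3: phi[3] = 110 + 140 + -70 + -45 = 135 deg
  cos(135 deg) = -0.7071, sin(135 deg) = 0.7071
  joint[4] = (-6.5095, -8.4572) + 5.6 * (-0.7071, 0.7071) = (-6.5095 + -3.9598, -8.4572 + 3.9598) = (-10.4693, -4.4974)
End effector: (-10.4693, -4.4974)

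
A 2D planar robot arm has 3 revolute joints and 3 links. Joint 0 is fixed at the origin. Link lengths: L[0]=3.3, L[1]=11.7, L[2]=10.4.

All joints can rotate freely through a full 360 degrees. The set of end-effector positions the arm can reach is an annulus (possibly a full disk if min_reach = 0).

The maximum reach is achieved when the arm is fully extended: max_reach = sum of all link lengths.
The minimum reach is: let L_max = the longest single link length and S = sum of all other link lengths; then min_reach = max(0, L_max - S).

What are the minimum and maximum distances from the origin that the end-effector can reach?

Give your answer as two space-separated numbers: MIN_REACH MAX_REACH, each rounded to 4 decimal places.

Link lengths: [3.3, 11.7, 10.4]
max_reach = 3.3 + 11.7 + 10.4 = 25.4
L_max = max([3.3, 11.7, 10.4]) = 11.7
S (sum of others) = 25.4 - 11.7 = 13.7
min_reach = max(0, 11.7 - 13.7) = max(0, -2) = 0

Answer: 0.0000 25.4000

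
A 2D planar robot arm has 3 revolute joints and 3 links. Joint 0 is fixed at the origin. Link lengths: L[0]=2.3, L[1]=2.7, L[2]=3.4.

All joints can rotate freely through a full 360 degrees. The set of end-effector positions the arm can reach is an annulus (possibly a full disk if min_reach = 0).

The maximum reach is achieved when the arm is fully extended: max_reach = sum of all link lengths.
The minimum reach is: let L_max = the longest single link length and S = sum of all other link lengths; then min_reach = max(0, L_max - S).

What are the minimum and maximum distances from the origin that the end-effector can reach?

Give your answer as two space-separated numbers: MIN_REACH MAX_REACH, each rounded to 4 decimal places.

Answer: 0.0000 8.4000

Derivation:
Link lengths: [2.3, 2.7, 3.4]
max_reach = 2.3 + 2.7 + 3.4 = 8.4
L_max = max([2.3, 2.7, 3.4]) = 3.4
S (sum of others) = 8.4 - 3.4 = 5
min_reach = max(0, 3.4 - 5) = max(0, -1.6) = 0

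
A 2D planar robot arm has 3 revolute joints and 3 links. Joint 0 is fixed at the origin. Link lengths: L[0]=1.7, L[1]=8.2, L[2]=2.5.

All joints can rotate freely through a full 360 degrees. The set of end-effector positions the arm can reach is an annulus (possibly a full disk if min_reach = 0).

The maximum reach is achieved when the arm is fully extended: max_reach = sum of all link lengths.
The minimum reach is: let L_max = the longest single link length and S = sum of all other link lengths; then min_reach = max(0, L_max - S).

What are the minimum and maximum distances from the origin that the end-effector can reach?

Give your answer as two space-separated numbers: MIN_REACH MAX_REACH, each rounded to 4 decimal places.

Answer: 4.0000 12.4000

Derivation:
Link lengths: [1.7, 8.2, 2.5]
max_reach = 1.7 + 8.2 + 2.5 = 12.4
L_max = max([1.7, 8.2, 2.5]) = 8.2
S (sum of others) = 12.4 - 8.2 = 4.2
min_reach = max(0, 8.2 - 4.2) = max(0, 4) = 4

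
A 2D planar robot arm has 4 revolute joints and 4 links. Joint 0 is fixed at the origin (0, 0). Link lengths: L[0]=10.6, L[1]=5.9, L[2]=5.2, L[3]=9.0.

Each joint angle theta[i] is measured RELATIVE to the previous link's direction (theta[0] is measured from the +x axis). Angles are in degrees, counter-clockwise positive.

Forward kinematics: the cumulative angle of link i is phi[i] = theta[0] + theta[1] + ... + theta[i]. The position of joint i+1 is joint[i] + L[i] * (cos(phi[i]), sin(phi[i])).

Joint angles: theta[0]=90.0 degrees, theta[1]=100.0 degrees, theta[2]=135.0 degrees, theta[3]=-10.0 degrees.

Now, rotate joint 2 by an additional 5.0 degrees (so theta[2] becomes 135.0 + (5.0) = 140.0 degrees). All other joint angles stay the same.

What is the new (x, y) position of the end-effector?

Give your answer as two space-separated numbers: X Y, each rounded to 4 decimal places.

joint[0] = (0.0000, 0.0000)  (base)
link 0: phi[0] = 90 = 90 deg
  cos(90 deg) = 0.0000, sin(90 deg) = 1.0000
  joint[1] = (0.0000, 0.0000) + 10.6 * (0.0000, 1.0000) = (0.0000 + 0.0000, 0.0000 + 10.6000) = (0.0000, 10.6000)
link 1: phi[1] = 90 + 100 = 190 deg
  cos(190 deg) = -0.9848, sin(190 deg) = -0.1736
  joint[2] = (0.0000, 10.6000) + 5.9 * (-0.9848, -0.1736) = (0.0000 + -5.8104, 10.6000 + -1.0245) = (-5.8104, 9.5755)
link 2: phi[2] = 90 + 100 + 140 = 330 deg
  cos(330 deg) = 0.8660, sin(330 deg) = -0.5000
  joint[3] = (-5.8104, 9.5755) + 5.2 * (0.8660, -0.5000) = (-5.8104 + 4.5033, 9.5755 + -2.6000) = (-1.3070, 6.9755)
link 3: phi[3] = 90 + 100 + 140 + -10 = 320 deg
  cos(320 deg) = 0.7660, sin(320 deg) = -0.6428
  joint[4] = (-1.3070, 6.9755) + 9 * (0.7660, -0.6428) = (-1.3070 + 6.8944, 6.9755 + -5.7851) = (5.5874, 1.1904)
End effector: (5.5874, 1.1904)

Answer: 5.5874 1.1904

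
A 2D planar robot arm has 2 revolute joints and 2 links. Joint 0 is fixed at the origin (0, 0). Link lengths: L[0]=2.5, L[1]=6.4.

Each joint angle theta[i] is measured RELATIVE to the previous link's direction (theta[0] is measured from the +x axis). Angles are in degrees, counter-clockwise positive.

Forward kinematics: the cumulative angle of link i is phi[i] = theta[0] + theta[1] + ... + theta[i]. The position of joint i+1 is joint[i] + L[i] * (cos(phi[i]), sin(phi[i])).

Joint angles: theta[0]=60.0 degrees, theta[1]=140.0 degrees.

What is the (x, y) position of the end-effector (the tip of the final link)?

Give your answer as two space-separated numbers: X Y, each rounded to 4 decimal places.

joint[0] = (0.0000, 0.0000)  (base)
link 0: phi[0] = 60 = 60 deg
  cos(60 deg) = 0.5000, sin(60 deg) = 0.8660
  joint[1] = (0.0000, 0.0000) + 2.5 * (0.5000, 0.8660) = (0.0000 + 1.2500, 0.0000 + 2.1651) = (1.2500, 2.1651)
link 1: phi[1] = 60 + 140 = 200 deg
  cos(200 deg) = -0.9397, sin(200 deg) = -0.3420
  joint[2] = (1.2500, 2.1651) + 6.4 * (-0.9397, -0.3420) = (1.2500 + -6.0140, 2.1651 + -2.1889) = (-4.7640, -0.0239)
End effector: (-4.7640, -0.0239)

Answer: -4.7640 -0.0239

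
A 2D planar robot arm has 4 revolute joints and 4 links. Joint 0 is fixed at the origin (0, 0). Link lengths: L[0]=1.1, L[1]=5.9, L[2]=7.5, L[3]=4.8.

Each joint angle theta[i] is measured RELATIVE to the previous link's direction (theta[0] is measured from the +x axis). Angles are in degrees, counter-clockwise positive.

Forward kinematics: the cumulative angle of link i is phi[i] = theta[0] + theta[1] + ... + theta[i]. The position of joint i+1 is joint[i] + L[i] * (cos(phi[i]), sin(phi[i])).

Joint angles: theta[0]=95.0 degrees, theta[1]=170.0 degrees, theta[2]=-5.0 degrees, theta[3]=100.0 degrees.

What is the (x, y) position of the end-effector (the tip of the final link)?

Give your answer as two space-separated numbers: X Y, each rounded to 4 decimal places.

Answer: 2.8875 -12.1678

Derivation:
joint[0] = (0.0000, 0.0000)  (base)
link 0: phi[0] = 95 = 95 deg
  cos(95 deg) = -0.0872, sin(95 deg) = 0.9962
  joint[1] = (0.0000, 0.0000) + 1.1 * (-0.0872, 0.9962) = (0.0000 + -0.0959, 0.0000 + 1.0958) = (-0.0959, 1.0958)
link 1: phi[1] = 95 + 170 = 265 deg
  cos(265 deg) = -0.0872, sin(265 deg) = -0.9962
  joint[2] = (-0.0959, 1.0958) + 5.9 * (-0.0872, -0.9962) = (-0.0959 + -0.5142, 1.0958 + -5.8775) = (-0.6101, -4.7817)
link 2: phi[2] = 95 + 170 + -5 = 260 deg
  cos(260 deg) = -0.1736, sin(260 deg) = -0.9848
  joint[3] = (-0.6101, -4.7817) + 7.5 * (-0.1736, -0.9848) = (-0.6101 + -1.3024, -4.7817 + -7.3861) = (-1.9125, -12.1678)
link 3: phi[3] = 95 + 170 + -5 + 100 = 360 deg
  cos(360 deg) = 1.0000, sin(360 deg) = -0.0000
  joint[4] = (-1.9125, -12.1678) + 4.8 * (1.0000, -0.0000) = (-1.9125 + 4.8000, -12.1678 + -0.0000) = (2.8875, -12.1678)
End effector: (2.8875, -12.1678)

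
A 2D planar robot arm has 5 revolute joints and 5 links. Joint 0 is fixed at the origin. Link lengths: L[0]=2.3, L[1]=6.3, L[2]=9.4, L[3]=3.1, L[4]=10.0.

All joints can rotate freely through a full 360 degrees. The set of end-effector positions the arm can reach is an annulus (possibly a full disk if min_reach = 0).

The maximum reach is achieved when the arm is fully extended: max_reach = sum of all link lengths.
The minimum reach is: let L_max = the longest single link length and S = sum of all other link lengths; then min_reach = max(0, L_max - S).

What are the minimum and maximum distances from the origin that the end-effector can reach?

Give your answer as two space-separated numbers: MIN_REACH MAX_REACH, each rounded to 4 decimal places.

Answer: 0.0000 31.1000

Derivation:
Link lengths: [2.3, 6.3, 9.4, 3.1, 10.0]
max_reach = 2.3 + 6.3 + 9.4 + 3.1 + 10 = 31.1
L_max = max([2.3, 6.3, 9.4, 3.1, 10.0]) = 10
S (sum of others) = 31.1 - 10 = 21.1
min_reach = max(0, 10 - 21.1) = max(0, -11.1) = 0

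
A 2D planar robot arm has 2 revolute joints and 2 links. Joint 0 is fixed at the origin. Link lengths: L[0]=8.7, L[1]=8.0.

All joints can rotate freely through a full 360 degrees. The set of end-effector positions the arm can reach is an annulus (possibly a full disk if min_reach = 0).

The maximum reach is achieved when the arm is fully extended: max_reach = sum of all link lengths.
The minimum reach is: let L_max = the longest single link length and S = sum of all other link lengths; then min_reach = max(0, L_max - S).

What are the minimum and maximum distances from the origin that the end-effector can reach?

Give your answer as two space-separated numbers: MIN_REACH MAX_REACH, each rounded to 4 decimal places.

Answer: 0.7000 16.7000

Derivation:
Link lengths: [8.7, 8.0]
max_reach = 8.7 + 8 = 16.7
L_max = max([8.7, 8.0]) = 8.7
S (sum of others) = 16.7 - 8.7 = 8
min_reach = max(0, 8.7 - 8) = max(0, 0.7) = 0.7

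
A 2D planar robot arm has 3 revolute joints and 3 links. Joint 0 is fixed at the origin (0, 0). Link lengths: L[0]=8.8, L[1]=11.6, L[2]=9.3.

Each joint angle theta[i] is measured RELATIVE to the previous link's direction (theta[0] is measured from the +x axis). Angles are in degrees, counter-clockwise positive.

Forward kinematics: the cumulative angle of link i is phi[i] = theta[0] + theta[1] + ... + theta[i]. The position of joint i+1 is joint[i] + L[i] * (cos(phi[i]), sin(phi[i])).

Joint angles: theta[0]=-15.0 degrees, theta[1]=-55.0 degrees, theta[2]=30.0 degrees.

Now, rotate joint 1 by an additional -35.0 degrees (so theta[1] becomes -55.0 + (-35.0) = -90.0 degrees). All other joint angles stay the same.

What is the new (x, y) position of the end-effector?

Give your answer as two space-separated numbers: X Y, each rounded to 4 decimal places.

joint[0] = (0.0000, 0.0000)  (base)
link 0: phi[0] = -15 = -15 deg
  cos(-15 deg) = 0.9659, sin(-15 deg) = -0.2588
  joint[1] = (0.0000, 0.0000) + 8.8 * (0.9659, -0.2588) = (0.0000 + 8.5001, 0.0000 + -2.2776) = (8.5001, -2.2776)
link 1: phi[1] = -15 + -90 = -105 deg
  cos(-105 deg) = -0.2588, sin(-105 deg) = -0.9659
  joint[2] = (8.5001, -2.2776) + 11.6 * (-0.2588, -0.9659) = (8.5001 + -3.0023, -2.2776 + -11.2047) = (5.4978, -13.4823)
link 2: phi[2] = -15 + -90 + 30 = -75 deg
  cos(-75 deg) = 0.2588, sin(-75 deg) = -0.9659
  joint[3] = (5.4978, -13.4823) + 9.3 * (0.2588, -0.9659) = (5.4978 + 2.4070, -13.4823 + -8.9831) = (7.9049, -22.4655)
End effector: (7.9049, -22.4655)

Answer: 7.9049 -22.4655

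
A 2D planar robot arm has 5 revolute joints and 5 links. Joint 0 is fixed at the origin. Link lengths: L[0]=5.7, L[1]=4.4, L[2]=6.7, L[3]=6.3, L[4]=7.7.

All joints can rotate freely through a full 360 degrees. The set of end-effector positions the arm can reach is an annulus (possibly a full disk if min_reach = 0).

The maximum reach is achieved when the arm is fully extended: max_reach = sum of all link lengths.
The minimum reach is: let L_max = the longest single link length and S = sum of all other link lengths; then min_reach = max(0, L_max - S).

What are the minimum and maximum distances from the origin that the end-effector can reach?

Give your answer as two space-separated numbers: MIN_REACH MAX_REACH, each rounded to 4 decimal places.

Answer: 0.0000 30.8000

Derivation:
Link lengths: [5.7, 4.4, 6.7, 6.3, 7.7]
max_reach = 5.7 + 4.4 + 6.7 + 6.3 + 7.7 = 30.8
L_max = max([5.7, 4.4, 6.7, 6.3, 7.7]) = 7.7
S (sum of others) = 30.8 - 7.7 = 23.1
min_reach = max(0, 7.7 - 23.1) = max(0, -15.4) = 0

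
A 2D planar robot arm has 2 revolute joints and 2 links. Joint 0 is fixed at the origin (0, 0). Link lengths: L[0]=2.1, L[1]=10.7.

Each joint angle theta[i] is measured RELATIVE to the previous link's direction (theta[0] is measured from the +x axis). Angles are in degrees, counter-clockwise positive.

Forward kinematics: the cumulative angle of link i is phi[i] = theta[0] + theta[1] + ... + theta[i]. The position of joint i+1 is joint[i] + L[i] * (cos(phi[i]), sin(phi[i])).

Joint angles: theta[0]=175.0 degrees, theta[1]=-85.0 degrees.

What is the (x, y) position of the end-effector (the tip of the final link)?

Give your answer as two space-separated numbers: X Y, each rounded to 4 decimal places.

Answer: -2.0920 10.8830

Derivation:
joint[0] = (0.0000, 0.0000)  (base)
link 0: phi[0] = 175 = 175 deg
  cos(175 deg) = -0.9962, sin(175 deg) = 0.0872
  joint[1] = (0.0000, 0.0000) + 2.1 * (-0.9962, 0.0872) = (0.0000 + -2.0920, 0.0000 + 0.1830) = (-2.0920, 0.1830)
link 1: phi[1] = 175 + -85 = 90 deg
  cos(90 deg) = 0.0000, sin(90 deg) = 1.0000
  joint[2] = (-2.0920, 0.1830) + 10.7 * (0.0000, 1.0000) = (-2.0920 + 0.0000, 0.1830 + 10.7000) = (-2.0920, 10.8830)
End effector: (-2.0920, 10.8830)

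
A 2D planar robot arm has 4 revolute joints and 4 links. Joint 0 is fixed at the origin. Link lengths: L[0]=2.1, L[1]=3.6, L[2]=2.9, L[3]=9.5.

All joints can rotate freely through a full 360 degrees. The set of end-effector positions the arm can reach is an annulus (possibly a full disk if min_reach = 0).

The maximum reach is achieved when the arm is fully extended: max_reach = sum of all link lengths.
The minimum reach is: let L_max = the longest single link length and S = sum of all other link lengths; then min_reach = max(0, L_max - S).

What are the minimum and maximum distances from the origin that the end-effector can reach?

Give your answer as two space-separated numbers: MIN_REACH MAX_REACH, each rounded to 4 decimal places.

Answer: 0.9000 18.1000

Derivation:
Link lengths: [2.1, 3.6, 2.9, 9.5]
max_reach = 2.1 + 3.6 + 2.9 + 9.5 = 18.1
L_max = max([2.1, 3.6, 2.9, 9.5]) = 9.5
S (sum of others) = 18.1 - 9.5 = 8.6
min_reach = max(0, 9.5 - 8.6) = max(0, 0.9) = 0.9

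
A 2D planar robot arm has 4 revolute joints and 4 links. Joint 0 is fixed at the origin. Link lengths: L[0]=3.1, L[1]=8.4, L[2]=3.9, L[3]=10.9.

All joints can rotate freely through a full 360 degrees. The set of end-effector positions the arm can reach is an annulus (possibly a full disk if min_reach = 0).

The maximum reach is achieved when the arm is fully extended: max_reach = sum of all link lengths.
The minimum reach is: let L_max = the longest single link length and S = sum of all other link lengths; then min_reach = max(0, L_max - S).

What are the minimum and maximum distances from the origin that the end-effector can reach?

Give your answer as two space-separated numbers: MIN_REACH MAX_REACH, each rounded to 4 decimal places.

Link lengths: [3.1, 8.4, 3.9, 10.9]
max_reach = 3.1 + 8.4 + 3.9 + 10.9 = 26.3
L_max = max([3.1, 8.4, 3.9, 10.9]) = 10.9
S (sum of others) = 26.3 - 10.9 = 15.4
min_reach = max(0, 10.9 - 15.4) = max(0, -4.5) = 0

Answer: 0.0000 26.3000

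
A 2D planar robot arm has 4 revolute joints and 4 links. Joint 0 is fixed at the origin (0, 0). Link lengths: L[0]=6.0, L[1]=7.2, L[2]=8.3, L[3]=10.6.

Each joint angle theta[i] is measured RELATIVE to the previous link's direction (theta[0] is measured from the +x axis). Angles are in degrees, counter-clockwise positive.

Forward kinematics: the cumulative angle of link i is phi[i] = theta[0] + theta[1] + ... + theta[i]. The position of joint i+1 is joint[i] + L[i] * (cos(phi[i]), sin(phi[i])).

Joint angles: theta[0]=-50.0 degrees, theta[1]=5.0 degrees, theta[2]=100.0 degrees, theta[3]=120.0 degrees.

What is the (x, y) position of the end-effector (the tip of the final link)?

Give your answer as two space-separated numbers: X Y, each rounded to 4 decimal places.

joint[0] = (0.0000, 0.0000)  (base)
link 0: phi[0] = -50 = -50 deg
  cos(-50 deg) = 0.6428, sin(-50 deg) = -0.7660
  joint[1] = (0.0000, 0.0000) + 6 * (0.6428, -0.7660) = (0.0000 + 3.8567, 0.0000 + -4.5963) = (3.8567, -4.5963)
link 1: phi[1] = -50 + 5 = -45 deg
  cos(-45 deg) = 0.7071, sin(-45 deg) = -0.7071
  joint[2] = (3.8567, -4.5963) + 7.2 * (0.7071, -0.7071) = (3.8567 + 5.0912, -4.5963 + -5.0912) = (8.9479, -9.6874)
link 2: phi[2] = -50 + 5 + 100 = 55 deg
  cos(55 deg) = 0.5736, sin(55 deg) = 0.8192
  joint[3] = (8.9479, -9.6874) + 8.3 * (0.5736, 0.8192) = (8.9479 + 4.7607, -9.6874 + 6.7990) = (13.7086, -2.8885)
link 3: phi[3] = -50 + 5 + 100 + 120 = 175 deg
  cos(175 deg) = -0.9962, sin(175 deg) = 0.0872
  joint[4] = (13.7086, -2.8885) + 10.6 * (-0.9962, 0.0872) = (13.7086 + -10.5597, -2.8885 + 0.9239) = (3.1489, -1.9646)
End effector: (3.1489, -1.9646)

Answer: 3.1489 -1.9646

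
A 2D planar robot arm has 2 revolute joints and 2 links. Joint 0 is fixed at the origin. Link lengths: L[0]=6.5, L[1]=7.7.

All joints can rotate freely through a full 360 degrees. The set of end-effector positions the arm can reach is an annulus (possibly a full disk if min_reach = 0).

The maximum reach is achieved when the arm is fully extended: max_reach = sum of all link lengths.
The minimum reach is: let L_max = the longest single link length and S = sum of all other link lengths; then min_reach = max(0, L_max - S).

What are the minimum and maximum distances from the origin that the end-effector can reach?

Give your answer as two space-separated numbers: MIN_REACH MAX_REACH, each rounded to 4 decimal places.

Link lengths: [6.5, 7.7]
max_reach = 6.5 + 7.7 = 14.2
L_max = max([6.5, 7.7]) = 7.7
S (sum of others) = 14.2 - 7.7 = 6.5
min_reach = max(0, 7.7 - 6.5) = max(0, 1.2) = 1.2

Answer: 1.2000 14.2000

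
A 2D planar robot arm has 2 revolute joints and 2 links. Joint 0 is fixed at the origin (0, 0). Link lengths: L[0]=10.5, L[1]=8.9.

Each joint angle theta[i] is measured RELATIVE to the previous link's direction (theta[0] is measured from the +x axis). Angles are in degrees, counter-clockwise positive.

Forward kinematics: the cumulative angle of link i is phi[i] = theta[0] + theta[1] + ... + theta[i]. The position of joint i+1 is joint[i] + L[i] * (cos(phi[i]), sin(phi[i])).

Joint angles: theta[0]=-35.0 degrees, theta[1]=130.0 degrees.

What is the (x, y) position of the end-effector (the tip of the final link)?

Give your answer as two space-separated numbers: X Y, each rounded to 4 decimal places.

Answer: 7.8254 2.8436

Derivation:
joint[0] = (0.0000, 0.0000)  (base)
link 0: phi[0] = -35 = -35 deg
  cos(-35 deg) = 0.8192, sin(-35 deg) = -0.5736
  joint[1] = (0.0000, 0.0000) + 10.5 * (0.8192, -0.5736) = (0.0000 + 8.6011, 0.0000 + -6.0226) = (8.6011, -6.0226)
link 1: phi[1] = -35 + 130 = 95 deg
  cos(95 deg) = -0.0872, sin(95 deg) = 0.9962
  joint[2] = (8.6011, -6.0226) + 8.9 * (-0.0872, 0.9962) = (8.6011 + -0.7757, -6.0226 + 8.8661) = (7.8254, 2.8436)
End effector: (7.8254, 2.8436)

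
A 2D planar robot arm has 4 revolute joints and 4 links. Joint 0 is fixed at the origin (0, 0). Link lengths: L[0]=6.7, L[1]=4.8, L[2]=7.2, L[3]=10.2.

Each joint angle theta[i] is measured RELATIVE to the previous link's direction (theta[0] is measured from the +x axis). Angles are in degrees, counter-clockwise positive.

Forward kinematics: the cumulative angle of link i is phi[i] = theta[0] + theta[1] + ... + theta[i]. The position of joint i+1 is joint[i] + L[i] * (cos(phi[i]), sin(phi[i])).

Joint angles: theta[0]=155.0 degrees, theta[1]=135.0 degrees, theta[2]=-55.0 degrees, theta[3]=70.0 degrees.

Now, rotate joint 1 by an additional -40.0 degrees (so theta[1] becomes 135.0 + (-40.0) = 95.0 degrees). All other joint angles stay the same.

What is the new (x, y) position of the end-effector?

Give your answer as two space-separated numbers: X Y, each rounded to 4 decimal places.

Answer: -15.5576 -13.7037

Derivation:
joint[0] = (0.0000, 0.0000)  (base)
link 0: phi[0] = 155 = 155 deg
  cos(155 deg) = -0.9063, sin(155 deg) = 0.4226
  joint[1] = (0.0000, 0.0000) + 6.7 * (-0.9063, 0.4226) = (0.0000 + -6.0723, 0.0000 + 2.8315) = (-6.0723, 2.8315)
link 1: phi[1] = 155 + 95 = 250 deg
  cos(250 deg) = -0.3420, sin(250 deg) = -0.9397
  joint[2] = (-6.0723, 2.8315) + 4.8 * (-0.3420, -0.9397) = (-6.0723 + -1.6417, 2.8315 + -4.5105) = (-7.7140, -1.6790)
link 2: phi[2] = 155 + 95 + -55 = 195 deg
  cos(195 deg) = -0.9659, sin(195 deg) = -0.2588
  joint[3] = (-7.7140, -1.6790) + 7.2 * (-0.9659, -0.2588) = (-7.7140 + -6.9547, -1.6790 + -1.8635) = (-14.6686, -3.5425)
link 3: phi[3] = 155 + 95 + -55 + 70 = 265 deg
  cos(265 deg) = -0.0872, sin(265 deg) = -0.9962
  joint[4] = (-14.6686, -3.5425) + 10.2 * (-0.0872, -0.9962) = (-14.6686 + -0.8890, -3.5425 + -10.1612) = (-15.5576, -13.7037)
End effector: (-15.5576, -13.7037)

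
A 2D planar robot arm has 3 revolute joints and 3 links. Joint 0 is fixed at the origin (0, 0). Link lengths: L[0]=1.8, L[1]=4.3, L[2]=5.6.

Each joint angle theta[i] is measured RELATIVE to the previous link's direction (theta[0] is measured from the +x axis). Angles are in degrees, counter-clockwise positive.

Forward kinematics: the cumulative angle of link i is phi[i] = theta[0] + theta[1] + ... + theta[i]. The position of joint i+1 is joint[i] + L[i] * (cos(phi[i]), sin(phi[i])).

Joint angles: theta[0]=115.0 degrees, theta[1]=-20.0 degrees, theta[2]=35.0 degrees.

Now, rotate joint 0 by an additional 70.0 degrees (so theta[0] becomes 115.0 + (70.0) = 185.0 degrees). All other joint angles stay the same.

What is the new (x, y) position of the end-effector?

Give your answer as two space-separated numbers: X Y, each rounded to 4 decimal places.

joint[0] = (0.0000, 0.0000)  (base)
link 0: phi[0] = 185 = 185 deg
  cos(185 deg) = -0.9962, sin(185 deg) = -0.0872
  joint[1] = (0.0000, 0.0000) + 1.8 * (-0.9962, -0.0872) = (0.0000 + -1.7932, 0.0000 + -0.1569) = (-1.7932, -0.1569)
link 1: phi[1] = 185 + -20 = 165 deg
  cos(165 deg) = -0.9659, sin(165 deg) = 0.2588
  joint[2] = (-1.7932, -0.1569) + 4.3 * (-0.9659, 0.2588) = (-1.7932 + -4.1535, -0.1569 + 1.1129) = (-5.9466, 0.9560)
link 2: phi[2] = 185 + -20 + 35 = 200 deg
  cos(200 deg) = -0.9397, sin(200 deg) = -0.3420
  joint[3] = (-5.9466, 0.9560) + 5.6 * (-0.9397, -0.3420) = (-5.9466 + -5.2623, 0.9560 + -1.9153) = (-11.2089, -0.9593)
End effector: (-11.2089, -0.9593)

Answer: -11.2089 -0.9593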